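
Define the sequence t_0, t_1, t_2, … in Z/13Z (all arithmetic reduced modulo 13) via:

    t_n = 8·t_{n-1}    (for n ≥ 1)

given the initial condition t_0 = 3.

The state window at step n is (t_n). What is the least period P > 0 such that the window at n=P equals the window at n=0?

4

n=0: window = (3)
n=1: window = (11)
n=2: window = (10)
n=3: window = (2)
n=4: window = (3)
window at n=4 equals window at n=0 → period = 4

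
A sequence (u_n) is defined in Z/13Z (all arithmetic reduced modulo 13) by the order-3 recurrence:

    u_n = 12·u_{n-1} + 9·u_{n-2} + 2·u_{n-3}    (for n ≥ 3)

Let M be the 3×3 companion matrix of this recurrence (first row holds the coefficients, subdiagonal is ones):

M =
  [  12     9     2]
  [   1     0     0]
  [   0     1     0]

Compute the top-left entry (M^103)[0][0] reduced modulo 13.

(M^103)[0][0] is the top entry after applying M 103 times to the unit state (1, 0, 0). Equivalently it is h_{105} for the auxiliary sequence (h_n) obeying the same recurrence with h_2 = 1 and h_i = 0 for 0 ≤ i < 2:
h_3 = 12·1 + 9·0 + 2·0 = 12
h_4 = 12·12 + 9·1 + 2·0 = 10
h_5 = 12·10 + 9·12 + 2·1 = 9
h_6 = 12·9 + 9·10 + 2·12 = 1
h_7 = 12·1 + 9·9 + 2·10 = 9
h_8 = 12·9 + 9·1 + 2·9 = 5
h_9 = 12·5 + 9·9 + 2·1 = 0
h_10 = 12·0 + 9·5 + 2·9 = 11
h_11 = 12·11 + 9·0 + 2·5 = 12
h_12 = 12·12 + 9·11 + 2·0 = 9
h_13 = 12·9 + 9·12 + 2·11 = 4
h_14 = 12·4 + 9·9 + 2·12 = 10
h_15 = 12·10 + 9·4 + 2·9 = 5
h_16 = 12·5 + 9·10 + 2·4 = 2
h_17 = 12·2 + 9·5 + 2·10 = 11
h_18 = 12·11 + 9·2 + 2·5 = 4
h_19 = 12·4 + 9·11 + 2·2 = 8
h_20 = 12·8 + 9·4 + 2·11 = 11
h_21 = 12·11 + 9·8 + 2·4 = 4
h_22 = 12·4 + 9·11 + 2·8 = 7
h_23 = 12·7 + 9·4 + 2·11 = 12
h_24 = 12·12 + 9·7 + 2·4 = 7
h_25 = 12·7 + 9·12 + 2·7 = 11
h_26 = 12·11 + 9·7 + 2·12 = 11
h_27 = 12·11 + 9·11 + 2·7 = 11
h_28 = 12·11 + 9·11 + 2·11 = 6
h_29 = 12·6 + 9·11 + 2·11 = 11
h_30 = 12·11 + 9·6 + 2·11 = 0
h_31 = 12·0 + 9·11 + 2·6 = 7
h_32 = 12·7 + 9·0 + 2·11 = 2
h_33 = 12·2 + 9·7 + 2·0 = 9
h_34 = 12·9 + 9·2 + 2·7 = 10
h_35 = 12·10 + 9·9 + 2·2 = 10
h_36 = 12·10 + 9·10 + 2·9 = 7
h_37 = 12·7 + 9·10 + 2·10 = 12
h_38 = 12·12 + 9·7 + 2·10 = 6
h_39 = 12·6 + 9·12 + 2·7 = 12
h_40 = 12·12 + 9·6 + 2·12 = 1
h_41 = 12·1 + 9·12 + 2·6 = 2
h_42 = 12·2 + 9·1 + 2·12 = 5
h_43 = 12·5 + 9·2 + 2·1 = 2
h_44 = 12·2 + 9·5 + 2·2 = 8
h_45 = 12·8 + 9·2 + 2·5 = 7
h_46 = 12·7 + 9·8 + 2·2 = 4
h_47 = 12·4 + 9·7 + 2·8 = 10
h_48 = 12·10 + 9·4 + 2·7 = 1
h_49 = 12·1 + 9·10 + 2·4 = 6
h_50 = 12·6 + 9·1 + 2·10 = 10
h_51 = 12·10 + 9·6 + 2·1 = 7
h_52 = 12·7 + 9·10 + 2·6 = 4
h_53 = 12·4 + 9·7 + 2·10 = 1
h_54 = 12·1 + 9·4 + 2·7 = 10
h_55 = 12·10 + 9·1 + 2·4 = 7
h_56 = 12·7 + 9·10 + 2·1 = 7
h_57 = 12·7 + 9·7 + 2·10 = 11
h_58 = 12·11 + 9·7 + 2·7 = 1
h_59 = 12·1 + 9·11 + 2·7 = 8
h_60 = 12·8 + 9·1 + 2·11 = 10
h_61 = 12·10 + 9·8 + 2·1 = 12
h_62 = 12·12 + 9·10 + 2·8 = 3
h_63 = 12·3 + 9·12 + 2·10 = 8
h_64 = 12·8 + 9·3 + 2·12 = 4
h_65 = 12·4 + 9·8 + 2·3 = 9
h_66 = 12·9 + 9·4 + 2·8 = 4
h_67 = 12·4 + 9·9 + 2·4 = 7
h_68 = 12·7 + 9·4 + 2·9 = 8
h_69 = 12·8 + 9·7 + 2·4 = 11
h_70 = 12·11 + 9·8 + 2·7 = 10
h_71 = 12·10 + 9·11 + 2·8 = 1
h_72 = 12·1 + 9·10 + 2·11 = 7
h_73 = 12·7 + 9·1 + 2·10 = 9
h_74 = 12·9 + 9·7 + 2·1 = 4
h_75 = 12·4 + 9·9 + 2·7 = 0
h_76 = 12·0 + 9·4 + 2·9 = 2
h_77 = 12·2 + 9·0 + 2·4 = 6
h_78 = 12·6 + 9·2 + 2·0 = 12
h_79 = 12·12 + 9·6 + 2·2 = 7
h_80 = 12·7 + 9·12 + 2·6 = 9
h_81 = 12·9 + 9·7 + 2·12 = 0
h_82 = 12·0 + 9·9 + 2·7 = 4
h_83 = 12·4 + 9·0 + 2·9 = 1
h_84 = 12·1 + 9·4 + 2·0 = 9
h_85 = 12·9 + 9·1 + 2·4 = 8
h_86 = 12·8 + 9·9 + 2·1 = 10
h_87 = 12·10 + 9·8 + 2·9 = 2
h_88 = 12·2 + 9·10 + 2·8 = 0
h_89 = 12·0 + 9·2 + 2·10 = 12
h_90 = 12·12 + 9·0 + 2·2 = 5
h_91 = 12·5 + 9·12 + 2·0 = 12
h_92 = 12·12 + 9·5 + 2·12 = 5
h_93 = 12·5 + 9·12 + 2·5 = 9
h_94 = 12·9 + 9·5 + 2·12 = 8
h_95 = 12·8 + 9·9 + 2·5 = 5
h_96 = 12·5 + 9·8 + 2·9 = 7
h_97 = 12·7 + 9·5 + 2·8 = 2
h_98 = 12·2 + 9·7 + 2·5 = 6
h_99 = 12·6 + 9·2 + 2·7 = 0
h_100 = 12·0 + 9·6 + 2·2 = 6
h_101 = 12·6 + 9·0 + 2·6 = 6
h_102 = 12·6 + 9·6 + 2·0 = 9
h_103 = 12·9 + 9·6 + 2·6 = 5
h_104 = 12·5 + 9·9 + 2·6 = 10
h_105 = 12·10 + 9·5 + 2·9 = 1

1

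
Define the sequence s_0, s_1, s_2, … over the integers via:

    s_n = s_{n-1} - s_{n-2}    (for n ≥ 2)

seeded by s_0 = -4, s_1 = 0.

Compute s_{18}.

-4

s_2 = 1·0 + -1·-4 = 4
s_3 = 1·4 + -1·0 = 4
s_4 = 1·4 + -1·4 = 0
s_5 = 1·0 + -1·4 = -4
s_6 = 1·-4 + -1·0 = -4
s_7 = 1·-4 + -1·-4 = 0
(s_6, s_7) = (-4, 0) = (s_0, s_1), so the sequence has period 6.
18 ≡ 0 (mod 6), hence s_18 = s_0 = -4.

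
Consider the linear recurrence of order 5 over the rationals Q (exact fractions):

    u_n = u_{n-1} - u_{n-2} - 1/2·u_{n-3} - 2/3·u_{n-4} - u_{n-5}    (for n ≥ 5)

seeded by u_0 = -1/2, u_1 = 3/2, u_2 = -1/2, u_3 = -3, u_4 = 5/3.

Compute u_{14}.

u_5 = 1·5/3 + -1·-3 + -1/2·-1/2 + -2/3·3/2 + -1·-1/2 = 53/12
u_6 = 1·53/12 + -1·5/3 + -1/2·-3 + -2/3·-1/2 + -1·3/2 = 37/12
u_7 = 1·37/12 + -1·53/12 + -1/2·5/3 + -2/3·-3 + -1·-1/2 = 1/3
u_8 = 1·1/3 + -1·37/12 + -1/2·53/12 + -2/3·5/3 + -1·-3 = -221/72
u_9 = 1·-221/72 + -1·1/3 + -1/2·37/12 + -2/3·53/12 + -1·5/3 = -86/9
u_10 = 1·-86/9 + -1·-221/72 + -1/2·1/3 + -2/3·37/12 + -1·53/12 = -105/8
u_11 = 1·-105/8 + -1·-86/9 + -1/2·-221/72 + -2/3·1/3 + -1·37/12 = -769/144
u_12 = 1·-769/144 + -1·-105/8 + -1/2·-86/9 + -2/3·-221/72 + -1·1/3 = 6167/432
u_13 = 1·6167/432 + -1·-769/144 + -1/2·-105/8 + -2/3·-86/9 + -1·-221/72 = 5129/144
u_14 = 1·5129/144 + -1·6167/432 + -1/2·-769/144 + -2/3·-105/8 + -1·-86/9 = 36563/864

36563/864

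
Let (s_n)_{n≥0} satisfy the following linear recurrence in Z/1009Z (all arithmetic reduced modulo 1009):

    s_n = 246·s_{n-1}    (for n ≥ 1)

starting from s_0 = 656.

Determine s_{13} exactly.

9

s_1 = 246·656 = 945
s_2 = 246·945 = 400
s_3 = 246·400 = 527
s_4 = 246·527 = 490
s_5 = 246·490 = 469
s_6 = 246·469 = 348
s_7 = 246·348 = 852
s_8 = 246·852 = 729
s_9 = 246·729 = 741
s_10 = 246·741 = 666
s_11 = 246·666 = 378
s_12 = 246·378 = 160
s_13 = 246·160 = 9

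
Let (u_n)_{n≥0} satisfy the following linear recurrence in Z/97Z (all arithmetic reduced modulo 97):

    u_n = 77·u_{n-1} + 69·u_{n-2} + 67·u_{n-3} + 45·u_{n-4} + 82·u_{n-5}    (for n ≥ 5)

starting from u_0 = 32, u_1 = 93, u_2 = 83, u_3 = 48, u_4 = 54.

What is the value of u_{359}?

u_5 = 77·54 + 69·48 + 67·83 + 45·93 + 82·32 = 52
u_6 = 77·52 + 69·54 + 67·48 + 45·83 + 82·93 = 94
u_7 = 77·94 + 69·52 + 67·54 + 45·48 + 82·83 = 33
u_8 = 77·33 + 69·94 + 67·52 + 45·54 + 82·48 = 59
u_9 = 77·59 + 69·33 + 67·94 + 45·52 + 82·54 = 1
u_10 = 77·1 + 69·59 + 67·33 + 45·94 + 82·52 = 12
Continuing the recurrence:
  u_11 = 74;  u_12 = 23;  u_13 = 51;  u_14 = 36;  u_15 = 21;  u_16 = 71
  u_17 = 26;  u_18 = 45;  u_19 = 42;  u_20 = 0;  u_21 = 4;  u_22 = 4
  u_23 = 53;  u_24 = 18;  u_25 = 59;  u_26 = 47;  u_27 = 66;  u_28 = 71
  u_29 = 35;  u_30 = 54;  u_31 = 15;  u_32 = 22;  u_33 = 67;  u_34 = 81
  u_35 = 74;  u_36 = 51;  u_37 = 73;  u_38 = 54;  u_39 = 80;  u_40 = 54
  u_41 = 5;  u_42 = 39;  u_43 = 56;  u_44 = 32;  u_45 = 14;  u_46 = 85
  u_47 = 47;  u_48 = 61;  u_49 = 11;  u_50 = 83;  u_51 = 49;  u_52 = 55
  u_53 = 50;  u_54 = 45;  u_55 = 17;  u_56 = 95;  u_57 = 27;  u_58 = 87
  u_59 = 79;  u_60 = 67;  u_61 = 30;  u_62 = 22;  u_63 = 27;  u_64 = 65
  u_65 = 54;  u_66 = 31;  u_67 = 4;  u_68 = 49;  u_69 = 15;  u_70 = 54
  u_71 = 43;  u_72 = 2;  u_73 = 83;  u_74 = 72;  u_75 = 17;  u_76 = 31
  u_77 = 61;  u_78 = 76;  u_79 = 86;  u_80 = 21;  u_81 = 82;  u_82 = 25
  u_83 = 80;  u_84 = 36;  u_85 = 53;  u_86 = 83;  u_87 = 68;  u_88 = 93
  u_89 = 53;  u_90 = 49;  u_91 = 53;  u_92 = 16;  u_93 = 44;  u_94 = 44
  u_95 = 28;  u_96 = 14;  u_97 = 35;  u_98 = 67;  u_99 = 91;  u_100 = 23
  u_101 = 33;  u_102 = 8;  u_103 = 55;  u_104 = 72;  u_105 = 54;  u_106 = 66
  u_107 = 79;  u_108 = 83;  u_109 = 57;  u_110 = 12;  u_111 = 82;  u_112 = 28
  u_113 = 44;  u_114 = 23;  u_115 = 8;  u_116 = 40;  u_117 = 40;  u_118 = 58
  u_119 = 27;  u_120 = 62;  u_121 = 83;  u_122 = 35;  u_123 = 20;  u_124 = 67
  u_125 = 49;  u_126 = 75;  u_127 = 52;  u_128 = 45;  u_129 = 86;  u_130 = 40
  u_131 = 52;  u_132 = 94;  u_133 = 17;  u_134 = 52;  u_135 = 23;  u_136 = 54
  u_137 = 48;  u_138 = 87;  u_139 = 13;  u_140 = 83;  u_141 = 14;  u_142 = 7
  u_143 = 41;  u_144 = 67;  u_145 = 82;  u_146 = 15;  u_147 = 44;  u_148 = 95
  u_149 = 73;  u_150 = 19;  u_151 = 70;  u_152 = 75;  u_153 = 61;  u_154 = 63
  u_155 = 72;  u_156 = 7;  u_157 = 96;  u_158 = 69;  u_159 = 54;  u_160 = 36
  u_161 = 10;  u_162 = 1;  u_163 = 15;  u_164 = 85;  u_165 = 88;  u_166 = 58
  u_167 = 15;  u_168 = 6;  u_169 = 17;  u_170 = 41;  u_171 = 75;  u_172 = 88
  u_173 = 47;  u_174 = 10;  u_175 = 59;  u_176 = 62;  u_177 = 28;  u_178 = 44
  u_179 = 48;  u_180 = 37;  u_181 = 30;  u_182 = 36;  u_183 = 91;  u_184 = 30
  u_185 = 59;  u_186 = 9;  u_187 = 47;  u_188 = 30;  u_189 = 19;  u_190 = 91
  u_191 = 86;  u_192 = 75;  u_193 = 72;  u_194 = 18;  u_195 = 13;  u_196 = 34
  u_197 = 46;  u_198 = 87;  u_199 = 50;  u_200 = 11;  u_201 = 46;  u_202 = 12
  u_203 = 57;  u_204 = 90;  u_205 = 89;  u_206 = 48;  u_207 = 16;  u_208 = 25
  u_209 = 73;  u_210 = 28;  u_211 = 41;  u_212 = 1;  u_213 = 29;  u_214 = 73
  u_215 = 93;  u_216 = 88;  u_217 = 71;  u_218 = 56;  u_219 = 58;  u_220 = 35
  u_221 = 5;  u_222 = 90;  u_223 = 41;  u_224 = 28;  u_225 = 45;  u_226 = 91
  u_227 = 67;  u_228 = 63;  u_229 = 7;  u_230 = 88;  u_231 = 35;  u_232 = 8
  u_233 = 52;  u_234 = 86;  u_235 = 40;  u_236 = 14;  u_237 = 83;  u_238 = 32
  u_239 = 36;  u_240 = 95;  u_241 = 45;  u_242 = 17;  u_243 = 85;  u_244 = 15
  u_245 = 29;  u_246 = 32;  u_247 = 19;  u_248 = 67;  u_249 = 91;  u_250 = 37
  u_251 = 24;  u_252 = 36;  u_253 = 6;  u_254 = 4;  u_255 = 70;  u_256 = 53
  u_257 = 82;  u_258 = 7;  u_259 = 34;  u_260 = 36;  u_261 = 43;  u_262 = 77
  u_263 = 26;  u_264 = 54;  u_265 = 90;  u_266 = 86;  u_267 = 72;  u_268 = 51
  u_269 = 49;  u_270 = 86;  u_271 = 44;  u_272 = 46;  u_273 = 6;  u_274 = 19
  u_275 = 23;  u_276 = 44;  u_277 = 8;  u_278 = 41;  u_279 = 35;  u_280 = 32
  u_281 = 51;  u_282 = 20;  u_283 = 15;  u_284 = 77;  u_285 = 31;  u_286 = 13
  u_287 = 41;  u_288 = 59;  u_289 = 44;  u_290 = 44;  u_291 = 96;  u_292 = 90
  u_293 = 40;  u_294 = 67;  u_295 = 52;  u_296 = 46;  u_297 = 41;  u_298 = 8
  u_299 = 5;  u_300 = 27;  u_301 = 41;  u_302 = 56;  u_303 = 34;  u_304 = 87
  u_305 = 75;  u_306 = 53;  u_307 = 61;  u_308 = 3;  u_309 = 70;  u_310 = 80
  u_311 = 46;  u_312 = 71;  u_313 = 34;  u_314 = 54;  u_315 = 6;  u_316 = 47
  u_317 = 65;  u_318 = 94;  u_319 = 73;  u_320 = 57;  u_321 = 96;  u_322 = 71
  u_323 = 34;  u_324 = 93;  u_325 = 75;  u_326 = 26;  u_327 = 2;  u_328 = 75
  u_329 = 32;  u_330 = 58;  u_331 = 50;  u_332 = 52;  u_333 = 15;  u_334 = 38
  u_335 = 95;  u_336 = 19;  u_337 = 80;  u_338 = 92;  u_339 = 25;  u_340 = 65
  u_341 = 10;  u_342 = 73;  u_343 = 32;  u_344 = 51;  u_345 = 25;  u_346 = 53
  u_347 = 62;  u_348 = 87;  u_349 = 47;  u_350 = 72;  u_351 = 24;  u_352 = 49
  u_353 = 5;  u_354 = 52;  u_355 = 66;  u_356 = 83;  u_357 = 48
u_358 = 77·48 + 69·83 + 67·66 + 45·52 + 82·5 = 8
u_359 = 77·8 + 69·48 + 67·83 + 45·66 + 82·52 = 39

39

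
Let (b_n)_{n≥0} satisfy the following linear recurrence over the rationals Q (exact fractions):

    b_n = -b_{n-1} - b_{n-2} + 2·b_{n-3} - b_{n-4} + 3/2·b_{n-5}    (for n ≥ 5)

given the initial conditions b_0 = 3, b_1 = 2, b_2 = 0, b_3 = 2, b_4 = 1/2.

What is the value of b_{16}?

-340

b_5 = -1·1/2 + -1·2 + 2·0 + -1·2 + 3/2·3 = 0
b_6 = -1·0 + -1·1/2 + 2·2 + -1·0 + 3/2·2 = 13/2
b_7 = -1·13/2 + -1·0 + 2·1/2 + -1·2 + 3/2·0 = -15/2
b_8 = -1·-15/2 + -1·13/2 + 2·0 + -1·1/2 + 3/2·2 = 7/2
b_9 = -1·7/2 + -1·-15/2 + 2·13/2 + -1·0 + 3/2·1/2 = 71/4
b_10 = -1·71/4 + -1·7/2 + 2·-15/2 + -1·13/2 + 3/2·0 = -171/4
b_11 = -1·-171/4 + -1·71/4 + 2·7/2 + -1·-15/2 + 3/2·13/2 = 197/4
b_12 = -1·197/4 + -1·-171/4 + 2·71/4 + -1·7/2 + 3/2·-15/2 = 57/4
b_13 = -1·57/4 + -1·197/4 + 2·-171/4 + -1·71/4 + 3/2·7/2 = -323/2
b_14 = -1·-323/2 + -1·57/4 + 2·197/4 + -1·-171/4 + 3/2·71/4 = 2521/8
b_15 = -1·2521/8 + -1·-323/2 + 2·57/4 + -1·197/4 + 3/2·-171/4 = -477/2
b_16 = -1·-477/2 + -1·2521/8 + 2·-323/2 + -1·57/4 + 3/2·197/4 = -340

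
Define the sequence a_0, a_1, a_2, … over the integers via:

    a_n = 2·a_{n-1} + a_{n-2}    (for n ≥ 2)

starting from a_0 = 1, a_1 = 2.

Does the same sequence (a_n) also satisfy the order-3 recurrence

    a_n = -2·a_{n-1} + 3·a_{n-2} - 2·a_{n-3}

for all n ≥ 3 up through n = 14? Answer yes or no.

Terms a_0..a_14: 1, 2, 5, 12, 29, 70, 169, 408, 985, 2378, 5741, 13860, 33461, 80782, 195025
n=3: candidate gives -6, actual a_3 = 12 ✗

no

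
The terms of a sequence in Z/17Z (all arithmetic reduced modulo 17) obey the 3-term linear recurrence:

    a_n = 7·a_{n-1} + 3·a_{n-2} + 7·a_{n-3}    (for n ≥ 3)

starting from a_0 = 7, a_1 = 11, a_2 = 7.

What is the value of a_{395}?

0

a_3 = 7·7 + 3·11 + 7·7 = 12
a_4 = 7·12 + 3·7 + 7·11 = 12
a_5 = 7·12 + 3·12 + 7·7 = 16
a_6 = 7·16 + 3·12 + 7·12 = 11
a_7 = 7·11 + 3·16 + 7·12 = 5
a_8 = 7·5 + 3·11 + 7·16 = 10
Continuing the recurrence:
  a_9 = 9;  a_10 = 9;  a_11 = 7;  a_12 = 3;  a_13 = 3;  a_14 = 11
  a_15 = 5;  a_16 = 4;  a_17 = 1;  a_18 = 3;  a_19 = 1;  a_20 = 6
  a_21 = 15;  a_22 = 11;  a_23 = 11;  a_24 = 11;  a_25 = 0;  a_26 = 8
  a_27 = 14;  a_28 = 3;  a_29 = 0;  a_30 = 5;  a_31 = 5;  a_32 = 16
  a_33 = 9;  a_34 = 10;  a_35 = 5;  a_36 = 9;  a_37 = 12;  a_38 = 10
  a_39 = 16;  a_40 = 5;  a_41 = 0;  a_42 = 8;  a_43 = 6;  a_44 = 15
  a_45 = 9;  a_46 = 14;  a_47 = 9;  a_48 = 15;  a_49 = 9;  a_50 = 1
  a_51 = 3;  a_52 = 2;  a_53 = 13;  a_54 = 16;  a_55 = 12;  a_56 = 2
  a_57 = 9;  a_58 = 0;  a_59 = 7;  a_60 = 10;  a_61 = 6;  a_62 = 2
  a_63 = 0;  a_64 = 14;  a_65 = 10;  a_66 = 10;  a_67 = 11;  a_68 = 7
  a_69 = 16;  a_70 = 6;  a_71 = 3;  a_72 = 15;  a_73 = 3;  a_74 = 2
  a_75 = 9;  a_76 = 5;  a_77 = 8;  a_78 = 15;  a_79 = 11;  a_80 = 8
  a_81 = 7;  a_82 = 14;  a_83 = 5;  a_84 = 7;  a_85 = 9;  a_86 = 0
  a_87 = 8;  a_88 = 0;  a_89 = 7;  a_90 = 3;  a_91 = 8;  a_92 = 12
  a_93 = 10;  a_94 = 9;  a_95 = 7;  a_96 = 10;  a_97 = 1;  a_98 = 1
  a_99 = 12;  a_100 = 9;  a_101 = 4;  a_102 = 3;  a_103 = 11;  a_104 = 12
  a_105 = 2;  a_106 = 8;  a_107 = 10;  a_108 = 6;  a_109 = 9;  a_110 = 15
  a_111 = 4;  a_112 = 0;  a_113 = 15;  a_114 = 14;  a_115 = 7;  a_116 = 9
  a_117 = 12;  a_118 = 7;  a_119 = 12;  a_120 = 2;  a_121 = 14;  a_122 = 1
  a_123 = 12;  a_124 = 15;  a_125 = 12;  a_126 = 9;  a_127 = 0;  a_128 = 9
  a_129 = 7;  a_130 = 8;  a_131 = 4;  a_132 = 16;  a_133 = 10;  a_134 = 10
  a_135 = 8;  a_136 = 3;  a_137 = 13;  a_138 = 3;  a_139 = 13;  a_140 = 4
  a_141 = 3;  a_142 = 5;  a_143 = 4;  a_144 = 13;  a_145 = 2;  a_146 = 13
  a_147 = 1;  a_148 = 9;  a_149 = 4;  a_150 = 11;  a_151 = 16;  a_152 = 3
  a_153 = 10;  a_154 = 4;  a_155 = 11;  a_156 = 6;  a_157 = 1;  a_158 = 0
  a_159 = 11;  a_160 = 16;  a_161 = 9;  a_162 = 1;  a_163 = 10;  a_164 = 0
  a_165 = 3;  a_166 = 6;  a_167 = 0;  a_168 = 5;  a_169 = 9;  a_170 = 10
  a_171 = 13;  a_172 = 14;  a_173 = 3;  a_174 = 1;  a_175 = 12;  a_176 = 6
  a_177 = 0;  a_178 = 0;  a_179 = 8;  a_180 = 5;  a_181 = 8;  a_182 = 8
  a_183 = 13;  a_184 = 1;  a_185 = 0;  a_186 = 9;  a_187 = 2;  a_188 = 7
  a_189 = 16;  a_190 = 11;  a_191 = 4;  a_192 = 3;  a_193 = 8;  a_194 = 8
  a_195 = 16;  a_196 = 5;  a_197 = 3;  a_198 = 12;  a_199 = 9;  a_200 = 1
  a_201 = 16;  a_202 = 8;  a_203 = 9;  a_204 = 12;  a_205 = 14;  a_206 = 10
  a_207 = 9;  a_208 = 4;  a_209 = 6;  a_210 = 15;  a_211 = 15;  a_212 = 5
  a_213 = 15;  a_214 = 4;  a_215 = 6;  a_216 = 6;  a_217 = 3;  a_218 = 13
  a_219 = 6;  a_220 = 0;  a_221 = 7;  a_222 = 6;  a_223 = 12;  a_224 = 15
  a_225 = 13;  a_226 = 16;  a_227 = 1;  a_228 = 10;  a_229 = 15;  a_230 = 6
  a_231 = 4;  a_232 = 15;  a_233 = 6;  a_234 = 13;  a_235 = 10;  a_236 = 15
  a_237 = 5;  a_238 = 14;  a_239 = 14;  a_240 = 5;  a_241 = 5;  a_242 = 12
  a_243 = 15;  a_244 = 6;  a_245 = 1;  a_246 = 11;  a_247 = 3;  a_248 = 10
  a_249 = 3;  a_250 = 4;  a_251 = 5;  a_252 = 0;  a_253 = 9;  a_254 = 13
  a_255 = 16;  a_256 = 10;  a_257 = 5;  a_258 = 7;  a_259 = 15;  a_260 = 8
  a_261 = 14;  a_262 = 6;  a_263 = 4;  a_264 = 8;  a_265 = 8;  a_266 = 6
  a_267 = 3;  a_268 = 10;  a_269 = 2;  a_270 = 14;  a_271 = 4;  a_272 = 16
  a_273 = 1;  a_274 = 15;  a_275 = 16;  a_276 = 11;  a_277 = 9;  a_278 = 4
  a_279 = 13;  a_280 = 13;  a_281 = 5;  a_282 = 12;  a_283 = 3;  a_284 = 7
  a_285 = 6;  a_286 = 16;  a_287 = 9;  a_288 = 0;  a_289 = 3;  a_290 = 16
  a_291 = 2;  a_292 = 15;  a_293 = 2;  a_294 = 5;  a_295 = 10;  a_296 = 14
  a_297 = 10;  a_298 = 12;  a_299 = 8;  a_300 = 9;  a_301 = 1;  a_302 = 5
  a_303 = 16;  a_304 = 15;  a_305 = 1;  a_306 = 11;  a_307 = 15;  a_308 = 9
  a_309 = 15;  a_310 = 16;  a_311 = 16;  a_312 = 10;  a_313 = 9;  a_314 = 1
  a_315 = 2;  a_316 = 12;  a_317 = 12;  a_318 = 15;  a_319 = 4;  a_320 = 4
  a_321 = 9;  a_322 = 1;  a_323 = 11;  a_324 = 7;  a_325 = 4;  a_326 = 7
  a_327 = 8;  a_328 = 3;  a_329 = 9;  a_330 = 9;  a_331 = 9;  a_332 = 0
  a_333 = 5;  a_334 = 13;  a_335 = 4;  a_336 = 0;  a_337 = 1;  a_338 = 1
  a_339 = 10;  a_340 = 12;  a_341 = 2;  a_342 = 1;  a_343 = 12;  a_344 = 16
  a_345 = 2;  a_346 = 10;  a_347 = 1;  a_348 = 0;  a_349 = 5;  a_350 = 8
  a_351 = 3;  a_352 = 12;  a_353 = 13;  a_354 = 12;  a_355 = 3;  a_356 = 12
  a_357 = 7;  a_358 = 4;  a_359 = 14;  a_360 = 6;  a_361 = 10;  a_362 = 16
  a_363 = 14;  a_364 = 12;  a_365 = 0;  a_366 = 15;  a_367 = 2;  a_368 = 8
  a_369 = 14;  a_370 = 0;  a_371 = 13;  a_372 = 2;  a_373 = 2;  a_374 = 9
  a_375 = 15;  a_376 = 10;  a_377 = 8;  a_378 = 4;  a_379 = 3;  a_380 = 4
  a_381 = 14;  a_382 = 12;  a_383 = 1;  a_384 = 5;  a_385 = 3;  a_386 = 9
  a_387 = 5;  a_388 = 15;  a_389 = 13;  a_390 = 1;  a_391 = 15;  a_392 = 12
  a_393 = 0
a_394 = 7·0 + 3·12 + 7·15 = 5
a_395 = 7·5 + 3·0 + 7·12 = 0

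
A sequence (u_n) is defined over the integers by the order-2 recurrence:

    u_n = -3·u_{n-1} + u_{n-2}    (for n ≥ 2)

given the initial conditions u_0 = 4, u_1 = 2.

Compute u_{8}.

-3098

u_2 = -3·2 + 1·4 = -2
u_3 = -3·-2 + 1·2 = 8
u_4 = -3·8 + 1·-2 = -26
u_5 = -3·-26 + 1·8 = 86
u_6 = -3·86 + 1·-26 = -284
u_7 = -3·-284 + 1·86 = 938
u_8 = -3·938 + 1·-284 = -3098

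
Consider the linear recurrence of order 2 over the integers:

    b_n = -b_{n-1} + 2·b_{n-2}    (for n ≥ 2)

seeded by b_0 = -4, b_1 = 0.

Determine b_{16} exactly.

-87384

b_2 = -1·0 + 2·-4 = -8
b_3 = -1·-8 + 2·0 = 8
b_4 = -1·8 + 2·-8 = -24
b_5 = -1·-24 + 2·8 = 40
b_6 = -1·40 + 2·-24 = -88
b_7 = -1·-88 + 2·40 = 168
b_8 = -1·168 + 2·-88 = -344
b_9 = -1·-344 + 2·168 = 680
b_10 = -1·680 + 2·-344 = -1368
b_11 = -1·-1368 + 2·680 = 2728
b_12 = -1·2728 + 2·-1368 = -5464
b_13 = -1·-5464 + 2·2728 = 10920
b_14 = -1·10920 + 2·-5464 = -21848
b_15 = -1·-21848 + 2·10920 = 43688
b_16 = -1·43688 + 2·-21848 = -87384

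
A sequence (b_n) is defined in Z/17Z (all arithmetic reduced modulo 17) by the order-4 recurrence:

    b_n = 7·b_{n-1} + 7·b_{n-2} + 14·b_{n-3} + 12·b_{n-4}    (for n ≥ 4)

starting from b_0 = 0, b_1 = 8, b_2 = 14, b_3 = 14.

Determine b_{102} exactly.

2

b_4 = 7·14 + 7·14 + 14·8 + 12·0 = 2
b_5 = 7·2 + 7·14 + 14·14 + 12·8 = 13
b_6 = 7·13 + 7·2 + 14·14 + 12·14 = 10
b_7 = 7·10 + 7·13 + 14·2 + 12·14 = 0
b_8 = 7·0 + 7·10 + 14·13 + 12·2 = 4
b_9 = 7·4 + 7·0 + 14·10 + 12·13 = 1
b_10 = 7·1 + 7·4 + 14·0 + 12·10 = 2
b_11 = 7·2 + 7·1 + 14·4 + 12·0 = 9
b_12 = 7·9 + 7·2 + 14·1 + 12·4 = 3
b_13 = 7·3 + 7·9 + 14·2 + 12·1 = 5
b_14 = 7·5 + 7·3 + 14·9 + 12·2 = 2
b_15 = 7·2 + 7·5 + 14·3 + 12·9 = 12
b_16 = 7·12 + 7·2 + 14·5 + 12·3 = 0
b_17 = 7·0 + 7·12 + 14·2 + 12·5 = 2
b_18 = 7·2 + 7·0 + 14·12 + 12·2 = 2
b_19 = 7·2 + 7·2 + 14·0 + 12·12 = 2
b_20 = 7·2 + 7·2 + 14·2 + 12·0 = 5
b_21 = 7·5 + 7·2 + 14·2 + 12·2 = 16
b_22 = 7·16 + 7·5 + 14·2 + 12·2 = 12
b_23 = 7·12 + 7·16 + 14·5 + 12·2 = 1
b_24 = 7·1 + 7·12 + 14·16 + 12·5 = 1
b_25 = 7·1 + 7·1 + 14·12 + 12·16 = 0
b_26 = 7·0 + 7·1 + 14·1 + 12·12 = 12
b_27 = 7·12 + 7·0 + 14·1 + 12·1 = 8
b_28 = 7·8 + 7·12 + 14·0 + 12·1 = 16
b_29 = 7·16 + 7·8 + 14·12 + 12·0 = 13
b_30 = 7·13 + 7·16 + 14·8 + 12·12 = 0
b_31 = 7·0 + 7·13 + 14·16 + 12·8 = 3
b_32 = 7·3 + 7·0 + 14·13 + 12·16 = 4
b_33 = 7·4 + 7·3 + 14·0 + 12·13 = 1
b_34 = 7·1 + 7·4 + 14·3 + 12·0 = 9
b_35 = 7·9 + 7·1 + 14·4 + 12·3 = 9
b_36 = 7·9 + 7·9 + 14·1 + 12·4 = 1
b_37 = 7·1 + 7·9 + 14·9 + 12·1 = 4
b_38 = 7·4 + 7·1 + 14·9 + 12·9 = 14
b_39 = 7·14 + 7·4 + 14·1 + 12·9 = 10
b_40 = 7·10 + 7·14 + 14·4 + 12·1 = 15
b_41 = 7·15 + 7·10 + 14·14 + 12·4 = 11
b_42 = 7·11 + 7·15 + 14·10 + 12·14 = 14
b_43 = 7·14 + 7·11 + 14·15 + 12·10 = 12
b_44 = 7·12 + 7·14 + 14·11 + 12·15 = 6
b_45 = 7·6 + 7·12 + 14·14 + 12·11 = 12
b_46 = 7·12 + 7·6 + 14·12 + 12·14 = 3
b_47 = 7·3 + 7·12 + 14·6 + 12·12 = 10
b_48 = 7·10 + 7·3 + 14·12 + 12·6 = 8
b_49 = 7·8 + 7·10 + 14·3 + 12·12 = 6
b_50 = 7·6 + 7·8 + 14·10 + 12·3 = 2
b_51 = 7·2 + 7·6 + 14·8 + 12·10 = 16
b_52 = 7·16 + 7·2 + 14·6 + 12·8 = 0
b_53 = 7·0 + 7·16 + 14·2 + 12·6 = 8
b_54 = 7·8 + 7·0 + 14·16 + 12·2 = 15
b_55 = 7·15 + 7·8 + 14·0 + 12·16 = 13
b_56 = 7·13 + 7·15 + 14·8 + 12·0 = 2
b_57 = 7·2 + 7·13 + 14·15 + 12·8 = 3
b_58 = 7·3 + 7·2 + 14·13 + 12·15 = 6
b_59 = 7·6 + 7·3 + 14·2 + 12·13 = 9
b_60 = 7·9 + 7·6 + 14·3 + 12·2 = 1
b_61 = 7·1 + 7·9 + 14·6 + 12·3 = 3
b_62 = 7·3 + 7·1 + 14·9 + 12·6 = 5
b_63 = 7·5 + 7·3 + 14·1 + 12·9 = 8
b_64 = 7·8 + 7·5 + 14·3 + 12·1 = 9
b_65 = 7·9 + 7·8 + 14·5 + 12·3 = 4
b_66 = 7·4 + 7·9 + 14·8 + 12·5 = 8
b_67 = 7·8 + 7·4 + 14·9 + 12·8 = 0
b_68 = 7·0 + 7·8 + 14·4 + 12·9 = 16
b_69 = 7·16 + 7·0 + 14·8 + 12·4 = 0
b_70 = 7·0 + 7·16 + 14·0 + 12·8 = 4
b_71 = 7·4 + 7·0 + 14·16 + 12·0 = 14
b_72 = 7·14 + 7·4 + 14·0 + 12·16 = 12
b_73 = 7·12 + 7·14 + 14·4 + 12·0 = 0
b_74 = 7·0 + 7·12 + 14·14 + 12·4 = 5
b_75 = 7·5 + 7·0 + 14·12 + 12·14 = 14
b_76 = 7·14 + 7·5 + 14·0 + 12·12 = 5
b_77 = 7·5 + 7·14 + 14·5 + 12·0 = 16
b_78 = 7·16 + 7·5 + 14·14 + 12·5 = 12
b_79 = 7·12 + 7·16 + 14·5 + 12·14 = 9
b_80 = 7·9 + 7·12 + 14·16 + 12·5 = 6
b_81 = 7·6 + 7·9 + 14·12 + 12·16 = 6
b_82 = 7·6 + 7·6 + 14·9 + 12·12 = 14
b_83 = 7·14 + 7·6 + 14·6 + 12·9 = 9
b_84 = 7·9 + 7·14 + 14·6 + 12·6 = 11
b_85 = 7·11 + 7·9 + 14·14 + 12·6 = 0
b_86 = 7·0 + 7·11 + 14·9 + 12·14 = 14
b_87 = 7·14 + 7·0 + 14·11 + 12·9 = 3
b_88 = 7·3 + 7·14 + 14·0 + 12·11 = 13
b_89 = 7·13 + 7·3 + 14·14 + 12·0 = 2
b_90 = 7·2 + 7·13 + 14·3 + 12·14 = 9
b_91 = 7·9 + 7·2 + 14·13 + 12·3 = 6
b_92 = 7·6 + 7·9 + 14·2 + 12·13 = 0
b_93 = 7·0 + 7·6 + 14·9 + 12·2 = 5
b_94 = 7·5 + 7·0 + 14·6 + 12·9 = 6
b_95 = 7·6 + 7·5 + 14·0 + 12·6 = 13
b_96 = 7·13 + 7·6 + 14·5 + 12·0 = 16
b_97 = 7·16 + 7·13 + 14·6 + 12·5 = 7
b_98 = 7·7 + 7·16 + 14·13 + 12·6 = 7
b_99 = 7·7 + 7·7 + 14·16 + 12·13 = 2
b_100 = 7·2 + 7·7 + 14·7 + 12·16 = 13
b_101 = 7·13 + 7·2 + 14·7 + 12·7 = 15
b_102 = 7·15 + 7·13 + 14·2 + 12·7 = 2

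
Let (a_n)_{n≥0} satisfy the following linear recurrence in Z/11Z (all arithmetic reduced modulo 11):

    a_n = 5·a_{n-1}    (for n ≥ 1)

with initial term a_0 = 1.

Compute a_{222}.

3

a_1 = 5·1 = 5
a_2 = 5·5 = 3
a_3 = 5·3 = 4
a_4 = 5·4 = 9
a_5 = 5·9 = 1
(a_5) = (1) = (a_0), so the sequence has period 5.
222 ≡ 2 (mod 5), hence a_222 = a_2 = 3.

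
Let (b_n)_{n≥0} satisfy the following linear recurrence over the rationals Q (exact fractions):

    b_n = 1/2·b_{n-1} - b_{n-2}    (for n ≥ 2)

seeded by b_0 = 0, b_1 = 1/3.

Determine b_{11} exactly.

b_2 = 1/2·1/3 + -1·0 = 1/6
b_3 = 1/2·1/6 + -1·1/3 = -1/4
b_4 = 1/2·-1/4 + -1·1/6 = -7/24
b_5 = 1/2·-7/24 + -1·-1/4 = 5/48
b_6 = 1/2·5/48 + -1·-7/24 = 11/32
b_7 = 1/2·11/32 + -1·5/48 = 13/192
b_8 = 1/2·13/192 + -1·11/32 = -119/384
b_9 = 1/2·-119/384 + -1·13/192 = -57/256
b_10 = 1/2·-57/256 + -1·-119/384 = 305/1536
b_11 = 1/2·305/1536 + -1·-57/256 = 989/3072

989/3072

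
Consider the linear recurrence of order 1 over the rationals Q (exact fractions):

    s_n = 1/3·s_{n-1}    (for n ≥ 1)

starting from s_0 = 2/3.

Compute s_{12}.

s_1 = 1/3·2/3 = 2/9
s_2 = 1/3·2/9 = 2/27
s_3 = 1/3·2/27 = 2/81
s_4 = 1/3·2/81 = 2/243
s_5 = 1/3·2/243 = 2/729
s_6 = 1/3·2/729 = 2/2187
s_7 = 1/3·2/2187 = 2/6561
s_8 = 1/3·2/6561 = 2/19683
s_9 = 1/3·2/19683 = 2/59049
s_10 = 1/3·2/59049 = 2/177147
s_11 = 1/3·2/177147 = 2/531441
s_12 = 1/3·2/531441 = 2/1594323

2/1594323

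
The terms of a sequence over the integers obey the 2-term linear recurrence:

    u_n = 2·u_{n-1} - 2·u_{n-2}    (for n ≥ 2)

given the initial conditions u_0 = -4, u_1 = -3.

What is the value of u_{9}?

u_2 = 2·-3 + -2·-4 = 2
u_3 = 2·2 + -2·-3 = 10
u_4 = 2·10 + -2·2 = 16
u_5 = 2·16 + -2·10 = 12
u_6 = 2·12 + -2·16 = -8
u_7 = 2·-8 + -2·12 = -40
u_8 = 2·-40 + -2·-8 = -64
u_9 = 2·-64 + -2·-40 = -48

-48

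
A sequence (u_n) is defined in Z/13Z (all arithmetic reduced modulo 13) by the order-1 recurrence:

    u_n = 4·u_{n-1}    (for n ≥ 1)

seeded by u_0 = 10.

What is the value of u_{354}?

10

u_1 = 4·10 = 1
u_2 = 4·1 = 4
u_3 = 4·4 = 3
u_4 = 4·3 = 12
u_5 = 4·12 = 9
u_6 = 4·9 = 10
(u_6) = (10) = (u_0), so the sequence has period 6.
354 ≡ 0 (mod 6), hence u_354 = u_0 = 10.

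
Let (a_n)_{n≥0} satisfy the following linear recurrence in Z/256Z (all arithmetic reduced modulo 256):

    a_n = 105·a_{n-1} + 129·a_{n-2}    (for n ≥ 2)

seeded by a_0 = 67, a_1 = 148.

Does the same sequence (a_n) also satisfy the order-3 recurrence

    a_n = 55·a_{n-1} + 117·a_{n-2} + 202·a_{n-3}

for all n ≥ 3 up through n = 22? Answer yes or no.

no

Terms a_0..a_22: 67, 148, 119, 99, 146, 197, 95, 60, 123, 175, 194, 193, 235, 164, 175, 107, 18, 77, 167, 76, 83, 87, 130
n=3: candidate gives 19, actual a_3 = 99 ✗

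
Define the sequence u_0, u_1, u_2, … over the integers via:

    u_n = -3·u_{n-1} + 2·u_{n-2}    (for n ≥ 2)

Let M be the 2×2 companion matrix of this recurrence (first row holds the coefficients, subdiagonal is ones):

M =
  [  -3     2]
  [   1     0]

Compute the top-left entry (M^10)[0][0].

(M^10)[0][0] is the top entry after applying M 10 times to the unit state (1, 0). Equivalently it is h_{11} for the auxiliary sequence (h_n) obeying the same recurrence with h_1 = 1 and h_i = 0 for 0 ≤ i < 1:
h_2 = -3·1 + 2·0 = -3
h_3 = -3·-3 + 2·1 = 11
h_4 = -3·11 + 2·-3 = -39
h_5 = -3·-39 + 2·11 = 139
h_6 = -3·139 + 2·-39 = -495
h_7 = -3·-495 + 2·139 = 1763
h_8 = -3·1763 + 2·-495 = -6279
h_9 = -3·-6279 + 2·1763 = 22363
h_10 = -3·22363 + 2·-6279 = -79647
h_11 = -3·-79647 + 2·22363 = 283667

283667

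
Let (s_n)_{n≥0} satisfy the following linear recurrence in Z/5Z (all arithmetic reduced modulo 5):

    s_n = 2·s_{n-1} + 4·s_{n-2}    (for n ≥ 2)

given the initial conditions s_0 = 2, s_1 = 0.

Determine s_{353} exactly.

s_2 = 2·0 + 4·2 = 3
s_3 = 2·3 + 4·0 = 1
s_4 = 2·1 + 4·3 = 4
s_5 = 2·4 + 4·1 = 2
s_6 = 2·2 + 4·4 = 0
(s_5, s_6) = (2, 0) = (s_0, s_1), so the sequence has period 5.
353 ≡ 3 (mod 5), hence s_353 = s_3 = 1.

1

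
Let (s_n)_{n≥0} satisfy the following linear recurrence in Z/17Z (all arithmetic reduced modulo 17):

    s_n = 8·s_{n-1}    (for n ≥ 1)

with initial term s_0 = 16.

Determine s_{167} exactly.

s_1 = 8·16 = 9
s_2 = 8·9 = 4
s_3 = 8·4 = 15
s_4 = 8·15 = 1
s_5 = 8·1 = 8
s_6 = 8·8 = 13
s_7 = 8·13 = 2
s_8 = 8·2 = 16
(s_8) = (16) = (s_0), so the sequence has period 8.
167 ≡ 7 (mod 8), hence s_167 = s_7 = 2.

2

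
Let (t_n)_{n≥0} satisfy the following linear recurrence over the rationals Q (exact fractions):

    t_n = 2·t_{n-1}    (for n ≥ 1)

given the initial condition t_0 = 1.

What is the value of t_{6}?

64

t_1 = 2·1 = 2
t_2 = 2·2 = 4
t_3 = 2·4 = 8
t_4 = 2·8 = 16
t_5 = 2·16 = 32
t_6 = 2·32 = 64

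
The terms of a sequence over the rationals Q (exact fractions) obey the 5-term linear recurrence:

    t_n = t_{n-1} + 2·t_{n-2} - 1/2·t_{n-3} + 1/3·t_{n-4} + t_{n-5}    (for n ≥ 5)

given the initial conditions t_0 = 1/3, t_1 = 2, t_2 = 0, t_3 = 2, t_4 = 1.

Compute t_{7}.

127/6

t_5 = 1·1 + 2·2 + -1/2·0 + 1/3·2 + 1·1/3 = 6
t_6 = 1·6 + 2·1 + -1/2·2 + 1/3·0 + 1·2 = 9
t_7 = 1·9 + 2·6 + -1/2·1 + 1/3·2 + 1·0 = 127/6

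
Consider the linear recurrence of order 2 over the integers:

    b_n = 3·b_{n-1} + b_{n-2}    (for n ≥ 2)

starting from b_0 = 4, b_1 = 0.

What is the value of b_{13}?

1869120

b_2 = 3·0 + 1·4 = 4
b_3 = 3·4 + 1·0 = 12
b_4 = 3·12 + 1·4 = 40
b_5 = 3·40 + 1·12 = 132
b_6 = 3·132 + 1·40 = 436
b_7 = 3·436 + 1·132 = 1440
b_8 = 3·1440 + 1·436 = 4756
b_9 = 3·4756 + 1·1440 = 15708
b_10 = 3·15708 + 1·4756 = 51880
b_11 = 3·51880 + 1·15708 = 171348
b_12 = 3·171348 + 1·51880 = 565924
b_13 = 3·565924 + 1·171348 = 1869120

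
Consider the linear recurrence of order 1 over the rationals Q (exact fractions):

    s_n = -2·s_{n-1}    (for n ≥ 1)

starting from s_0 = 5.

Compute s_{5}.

s_1 = -2·5 = -10
s_2 = -2·-10 = 20
s_3 = -2·20 = -40
s_4 = -2·-40 = 80
s_5 = -2·80 = -160

-160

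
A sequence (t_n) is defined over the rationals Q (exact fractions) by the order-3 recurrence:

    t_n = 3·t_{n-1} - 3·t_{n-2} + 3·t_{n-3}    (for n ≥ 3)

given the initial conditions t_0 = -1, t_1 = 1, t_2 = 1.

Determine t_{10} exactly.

t_3 = 3·1 + -3·1 + 3·-1 = -3
t_4 = 3·-3 + -3·1 + 3·1 = -9
t_5 = 3·-9 + -3·-3 + 3·1 = -15
t_6 = 3·-15 + -3·-9 + 3·-3 = -27
t_7 = 3·-27 + -3·-15 + 3·-9 = -63
t_8 = 3·-63 + -3·-27 + 3·-15 = -153
t_9 = 3·-153 + -3·-63 + 3·-27 = -351
t_10 = 3·-351 + -3·-153 + 3·-63 = -783

-783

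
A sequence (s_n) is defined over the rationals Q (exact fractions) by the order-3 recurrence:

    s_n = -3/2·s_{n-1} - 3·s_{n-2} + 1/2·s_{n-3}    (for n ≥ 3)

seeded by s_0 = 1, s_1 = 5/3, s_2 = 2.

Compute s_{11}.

s_3 = -3/2·2 + -3·5/3 + 1/2·1 = -15/2
s_4 = -3/2·-15/2 + -3·2 + 1/2·5/3 = 73/12
s_5 = -3/2·73/12 + -3·-15/2 + 1/2·2 = 115/8
s_6 = -3/2·115/8 + -3·73/12 + 1/2·-15/2 = -697/16
s_7 = -3/2·-697/16 + -3·115/8 + 1/2·73/12 = 2425/96
s_8 = -3/2·2425/96 + -3·-697/16 + 1/2·115/8 = 6399/64
s_9 = -3/2·6399/64 + -3·2425/96 + 1/2·-697/16 = -31685/128
s_10 = -3/2·-31685/128 + -3·6399/64 + 1/2·2425/96 = 64501/768
s_11 = -3/2·64501/768 + -3·-31685/128 + 1/2·6399/64 = 341315/512

341315/512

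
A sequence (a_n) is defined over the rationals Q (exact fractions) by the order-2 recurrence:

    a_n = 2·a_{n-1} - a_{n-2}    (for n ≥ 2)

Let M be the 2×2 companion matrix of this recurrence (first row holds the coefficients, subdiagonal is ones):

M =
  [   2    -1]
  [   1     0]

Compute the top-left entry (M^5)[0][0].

6

(M^5)[0][0] is the top entry after applying M 5 times to the unit state (1, 0). Equivalently it is h_{6} for the auxiliary sequence (h_n) obeying the same recurrence with h_1 = 1 and h_i = 0 for 0 ≤ i < 1:
h_2 = 2·1 + -1·0 = 2
h_3 = 2·2 + -1·1 = 3
h_4 = 2·3 + -1·2 = 4
h_5 = 2·4 + -1·3 = 5
h_6 = 2·5 + -1·4 = 6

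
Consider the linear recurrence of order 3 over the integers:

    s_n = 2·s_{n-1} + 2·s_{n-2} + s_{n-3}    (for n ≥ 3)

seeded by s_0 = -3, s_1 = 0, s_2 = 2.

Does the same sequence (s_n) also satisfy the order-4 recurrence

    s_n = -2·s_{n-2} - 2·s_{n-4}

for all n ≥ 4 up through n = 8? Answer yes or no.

Terms s_0..s_8: -3, 0, 2, 1, 6, 16, 45, 128, 362
n=4: candidate gives 2, actual s_4 = 6 ✗

no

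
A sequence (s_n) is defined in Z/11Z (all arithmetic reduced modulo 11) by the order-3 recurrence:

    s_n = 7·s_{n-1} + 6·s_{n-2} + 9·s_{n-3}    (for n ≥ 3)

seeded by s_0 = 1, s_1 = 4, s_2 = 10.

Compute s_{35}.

8

s_3 = 7·10 + 6·4 + 9·1 = 4
s_4 = 7·4 + 6·10 + 9·4 = 3
s_5 = 7·3 + 6·4 + 9·10 = 3
s_6 = 7·3 + 6·3 + 9·4 = 9
s_7 = 7·9 + 6·3 + 9·3 = 9
s_8 = 7·9 + 6·9 + 9·3 = 1
s_9 = 7·1 + 6·9 + 9·9 = 10
s_10 = 7·10 + 6·1 + 9·9 = 3
s_11 = 7·3 + 6·10 + 9·1 = 2
s_12 = 7·2 + 6·3 + 9·10 = 1
s_13 = 7·1 + 6·2 + 9·3 = 2
s_14 = 7·2 + 6·1 + 9·2 = 5
s_15 = 7·5 + 6·2 + 9·1 = 1
s_16 = 7·1 + 6·5 + 9·2 = 0
s_17 = 7·0 + 6·1 + 9·5 = 7
s_18 = 7·7 + 6·0 + 9·1 = 3
s_19 = 7·3 + 6·7 + 9·0 = 8
s_20 = 7·8 + 6·3 + 9·7 = 5
s_21 = 7·5 + 6·8 + 9·3 = 0
s_22 = 7·0 + 6·5 + 9·8 = 3
s_23 = 7·3 + 6·0 + 9·5 = 0
s_24 = 7·0 + 6·3 + 9·0 = 7
s_25 = 7·7 + 6·0 + 9·3 = 10
s_26 = 7·10 + 6·7 + 9·0 = 2
s_27 = 7·2 + 6·10 + 9·7 = 5
s_28 = 7·5 + 6·2 + 9·10 = 5
s_29 = 7·5 + 6·5 + 9·2 = 6
s_30 = 7·6 + 6·5 + 9·5 = 7
s_31 = 7·7 + 6·6 + 9·5 = 9
s_32 = 7·9 + 6·7 + 9·6 = 5
s_33 = 7·5 + 6·9 + 9·7 = 9
s_34 = 7·9 + 6·5 + 9·9 = 9
s_35 = 7·9 + 6·9 + 9·5 = 8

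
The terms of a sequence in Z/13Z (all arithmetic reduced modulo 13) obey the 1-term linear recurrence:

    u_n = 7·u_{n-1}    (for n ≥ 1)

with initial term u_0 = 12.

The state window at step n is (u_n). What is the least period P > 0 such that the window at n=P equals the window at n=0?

12

n=0: window = (12)
n=1: window = (6)
n=2: window = (3)
n=3: window = (8)
n=4: window = (4)
n=5: window = (2)
n=6: window = (1)
n=7: window = (7)
n=8: window = (10)
n=9: window = (5)
n=10: window = (9)
n=11: window = (11)
n=12: window = (12)
window at n=12 equals window at n=0 → period = 12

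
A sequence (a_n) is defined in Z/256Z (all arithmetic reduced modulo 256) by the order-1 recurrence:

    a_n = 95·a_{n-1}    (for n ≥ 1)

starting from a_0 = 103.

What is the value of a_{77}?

a_1 = 95·103 = 57
a_2 = 95·57 = 39
a_3 = 95·39 = 121
a_4 = 95·121 = 231
a_5 = 95·231 = 185
a_6 = 95·185 = 167
a_7 = 95·167 = 249
a_8 = 95·249 = 103
(a_8) = (103) = (a_0), so the sequence has period 8.
77 ≡ 5 (mod 8), hence a_77 = a_5 = 185.

185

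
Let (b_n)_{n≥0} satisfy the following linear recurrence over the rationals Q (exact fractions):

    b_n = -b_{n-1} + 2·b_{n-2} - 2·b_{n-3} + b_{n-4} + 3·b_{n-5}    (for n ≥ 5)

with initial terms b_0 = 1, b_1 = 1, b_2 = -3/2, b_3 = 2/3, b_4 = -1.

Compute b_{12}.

b_5 = -1·-1 + 2·2/3 + -2·-3/2 + 1·1 + 3·1 = 28/3
b_6 = -1·28/3 + 2·-1 + -2·2/3 + 1·-3/2 + 3·1 = -67/6
b_7 = -1·-67/6 + 2·28/3 + -2·-1 + 1·2/3 + 3·-3/2 = 28
b_8 = -1·28 + 2·-67/6 + -2·28/3 + 1·-1 + 3·2/3 = -68
b_9 = -1·-68 + 2·28 + -2·-67/6 + 1·28/3 + 3·-1 = 458/3
b_10 = -1·458/3 + 2·-68 + -2·28 + 1·-67/6 + 3·28/3 = -1967/6
b_11 = -1·-1967/6 + 2·458/3 + -2·-68 + 1·28 + 3·-67/6 = 2291/3
b_12 = -1·2291/3 + 2·-1967/6 + -2·458/3 + 1·-68 + 3·28 = -5126/3

-5126/3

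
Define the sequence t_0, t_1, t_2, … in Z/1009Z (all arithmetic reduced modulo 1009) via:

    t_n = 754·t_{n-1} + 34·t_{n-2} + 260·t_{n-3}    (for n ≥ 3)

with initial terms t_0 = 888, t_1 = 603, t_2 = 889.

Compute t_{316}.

246

t_3 = 754·889 + 34·603 + 260·888 = 471
t_4 = 754·471 + 34·889 + 260·603 = 307
t_5 = 754·307 + 34·471 + 260·889 = 366
t_6 = 754·366 + 34·307 + 260·471 = 217
t_7 = 754·217 + 34·366 + 260·307 = 605
t_8 = 754·605 + 34·217 + 260·366 = 731
Continuing the recurrence:
  t_9 = 566;  t_10 = 491;  t_11 = 352;  t_12 = 437;  t_13 = 950;  t_14 = 343
  t_15 = 942;  t_16 = 290;  t_17 = 844;  t_18 = 209;  t_19 = 351;  t_20 = 826
  t_21 = 940;  t_22 = 724;  t_23 = 551;  t_24 = 368;  t_25 = 126;  t_26 = 544
  t_27 = 595;  t_28 = 431;  t_29 = 306;  t_30 = 514;  t_31 = 475;  t_32 = 127
  t_33 = 361;  t_34 = 448;  t_35 = 675;  t_36 = 534;  t_37 = 233;  t_38 = 44
  t_39 = 336;  t_40 = 612;  t_41 = 1001;  t_42 = 227;  t_43 = 63;  t_44 = 672
  t_45 = 792;  t_46 = 726;  t_47 = 374;  t_48 = 28;  t_49 = 608;  t_50 = 665
  t_51 = 646;  t_52 = 825;  t_53 = 633;  t_54 = 289;  t_55 = 887;  t_56 = 689
  t_57 = 233;  t_58 = 903;  t_59 = 184;  t_60 = 975;  t_61 = 483;  t_62 = 203
  t_63 = 213;  t_64 = 474;  t_65 = 701;  t_66 = 704;  t_67 = 851;  t_68 = 290
  t_69 = 800;  t_70 = 886;  t_71 = 777;  t_72 = 638;  t_73 = 251;  t_74 = 285
  t_75 = 839;  t_76 = 247;  t_77 = 290;  t_78 = 229;  t_79 = 550;  t_80 = 449
  t_81 = 69;  t_82 = 420;  t_83 = 887;  t_84 = 772;  t_85 = 11;  t_86 = 804
  t_87 = 110;  t_88 = 128;  t_89 = 538;  t_90 = 698;  t_91 = 716;  t_92 = 203
  t_93 = 691;  t_94 = 713;  t_95 = 404;  t_96 = 991;  t_97 = 897;  t_98 = 809
  t_99 = 134;  t_100 = 540;  t_101 = 512;  t_102 = 333;  t_103 = 245;  t_104 = 238
  t_105 = 923;  t_106 = 894;  t_107 = 498;  t_108 = 108;  t_109 = 861;  t_110 = 371
  t_111 = 82;  t_112 = 647;  t_113 = 857;  t_114 = 349;  t_115 = 400;  t_116 = 507
  t_117 = 280;  t_118 = 397;  t_119 = 754;  t_120 = 982;  t_121 = 535;  t_122 = 175
  t_123 = 851;  t_124 = 693;  t_125 = 637;  t_126 = 658;  t_127 = 751;  t_128 = 523
  t_129 = 691;  t_130 = 513;  t_131 = 407;  t_132 = 489;  t_133 = 325;  t_134 = 220
  t_135 = 361;  t_136 = 934;  t_137 = 816;  t_138 = 274;  t_139 = 932;  t_140 = 969
  t_141 = 120;  t_142 = 488;  t_143 = 410;  t_144 = 755;  t_145 = 763;  t_146 = 263
  t_147 = 800;  t_148 = 295;  t_149 = 175;  t_150 = 866;  t_151 = 53;  t_152 = 889
  t_153 = 267;  t_154 = 137;  t_155 = 456;  t_156 = 176;  t_157 = 190;  t_158 = 419
  t_159 = 870;  t_160 = 209;  t_161 = 469;  t_162 = 703;  t_163 = 1002;  t_164 = 313
  t_165 = 818;  t_166 = 14;  t_167 = 686;  t_168 = 893;  t_169 = 40;  t_170 = 758
  t_171 = 899;  t_172 = 655;  t_173 = 81;  t_174 = 258;  t_175 = 310;  t_176 = 223
  t_177 = 575;  t_178 = 79;  t_179 = 881;  t_180 = 179;  t_181 = 813;  t_182 = 588
  t_183 = 926;  t_184 = 287;  t_185 = 189;  t_186 = 523;  t_187 = 149;  t_188 = 675
  t_189 = 200;  t_190 = 600;  t_191 = 39;  t_192 = 906;  t_193 = 962;  t_194 = 461
  t_195 = 372;  t_196 = 413;  t_197 = 959;  t_198 = 414;  t_199 = 110;  t_200 = 269
  t_201 = 407;  t_202 = 555;  t_203 = 775;  t_204 = 722;  t_205 = 666;  t_206 = 723
  t_207 = 774;  t_208 = 372;  t_209 = 374;  t_210 = 465;  t_211 = 951;  t_212 = 706
  t_213 = 447;  t_214 = 884;  t_215 = 581;  t_216 = 139;  t_217 = 241;  t_218 = 494
  t_219 = 93;  t_220 = 246;  t_221 = 260;  t_222 = 550;  t_223 = 153;  t_224 = 871
  t_225 = 763;  t_226 = 954;  t_227 = 51;  t_228 = 876;  t_229 = 160;  t_230 = 226
  t_231 = 4;  t_232 = 841;  t_233 = 836;  t_234 = 92;  t_235 = 635;  t_236 = 41
  t_237 = 749;  t_238 = 724;  t_239 = 838;  t_240 = 621;  t_241 = 864;  t_242 = 512
  t_243 = 745;  t_244 = 614;  t_245 = 871;  t_246 = 543;  t_247 = 339;  t_248 = 64
  t_249 = 171;  t_250 = 297;  t_251 = 196;  t_252 = 542;  t_253 = 160;  t_254 = 336
  t_255 = 140;  t_256 = 171;  t_257 = 83;  t_258 = 869;  t_259 = 244;  t_260 = 5
  t_261 = 891;  t_262 = 872;  t_263 = 944;  t_264 = 408;  t_265 = 399;  t_266 = 163
  t_267 = 388;  t_268 = 252;  t_269 = 393;  t_270 = 152;  t_271 = 771;  t_272 = 544
  t_273 = 671;  t_274 = 428;  t_275 = 628;  t_276 = 620;  t_277 = 766;  t_278 = 129
  t_279 = 981;  t_280 = 814;  t_281 = 584;  t_282 = 628;  t_283 = 726;  t_284 = 170
  t_285 = 327;  t_286 = 165;  t_287 = 126;  t_288 = 987;  t_289 = 326;  t_290 = 341
  t_291 = 138;  t_292 = 624;  t_293 = 826;  t_294 = 843;  t_295 = 584;  t_296 = 665
  t_297 = 849;  t_298 = 333;  t_299 = 816;  t_300 = 775;  t_301 = 446;  t_302 = 673
  t_303 = 653;  t_304 = 579;  t_305 = 96;  t_306 = 519;  t_307 = 270;  t_308 = 999
  t_309 = 365;  t_310 = 1001;  t_311 = 751;  t_312 = 996;  t_313 = 535;  t_314 = 880
t_315 = 754·880 + 34·535 + 260·996 = 282
t_316 = 754·282 + 34·880 + 260·535 = 246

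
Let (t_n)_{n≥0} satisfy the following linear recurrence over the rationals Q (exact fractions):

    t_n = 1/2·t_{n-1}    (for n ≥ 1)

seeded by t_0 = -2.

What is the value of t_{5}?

-1/16

t_1 = 1/2·-2 = -1
t_2 = 1/2·-1 = -1/2
t_3 = 1/2·-1/2 = -1/4
t_4 = 1/2·-1/4 = -1/8
t_5 = 1/2·-1/8 = -1/16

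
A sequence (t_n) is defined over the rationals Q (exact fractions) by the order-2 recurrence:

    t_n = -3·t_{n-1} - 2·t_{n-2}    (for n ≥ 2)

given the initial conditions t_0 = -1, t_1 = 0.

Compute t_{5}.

t_2 = -3·0 + -2·-1 = 2
t_3 = -3·2 + -2·0 = -6
t_4 = -3·-6 + -2·2 = 14
t_5 = -3·14 + -2·-6 = -30

-30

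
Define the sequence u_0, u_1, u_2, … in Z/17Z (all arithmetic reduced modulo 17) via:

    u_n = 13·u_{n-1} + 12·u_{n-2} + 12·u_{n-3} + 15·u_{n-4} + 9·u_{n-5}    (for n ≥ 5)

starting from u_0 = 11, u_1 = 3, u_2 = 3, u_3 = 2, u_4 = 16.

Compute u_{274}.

3

u_5 = 13·16 + 12·2 + 12·3 + 15·3 + 9·11 = 4
u_6 = 13·4 + 12·16 + 12·2 + 15·3 + 9·3 = 0
u_7 = 13·0 + 12·4 + 12·16 + 15·2 + 9·3 = 8
u_8 = 13·8 + 12·0 + 12·4 + 15·16 + 9·2 = 2
u_9 = 13·2 + 12·8 + 12·0 + 15·4 + 9·16 = 3
u_10 = 13·3 + 12·2 + 12·8 + 15·0 + 9·4 = 8
Continuing the recurrence:
  u_11 = 12;  u_12 = 16;  u_13 = 1;  u_14 = 3;  u_15 = 2;  u_16 = 14
  u_17 = 10;  u_18 = 2;  u_19 = 14;  u_20 = 10;  u_21 = 3;  u_22 = 5
  u_23 = 7;  u_24 = 4;  u_25 = 8;  u_26 = 15;  u_27 = 13;  u_28 = 7
  u_29 = 5;  u_30 = 7;  u_31 = 4;  u_32 = 10;  u_33 = 9;  u_34 = 10
  u_35 = 5;  u_36 = 3;  u_37 = 2;  u_38 = 13;  u_39 = 3;  u_40 = 3
  u_41 = 16;  u_42 = 0;  u_43 = 16;  u_44 = 13;  u_45 = 16;  u_46 = 3
  u_47 = 15;  u_48 = 14;  u_49 = 7;  u_50 = 16;  u_51 = 15;  u_52 = 0
  u_53 = 8;  u_54 = 9;  u_55 = 4;  u_56 = 0;  u_57 = 4;  u_58 = 1
  u_59 = 15;  u_60 = 2;  u_61 = 6;  u_62 = 10;  u_63 = 1;  u_64 = 13
  u_65 = 1;  u_66 = 11;  u_67 = 8;  u_68 = 10;  u_69 = 14;  u_70 = 11
  u_71 = 4;  u_72 = 13;  u_73 = 3;  u_74 = 7;  u_75 = 0;  u_76 = 11
  u_77 = 15;  u_78 = 0;  u_79 = 1;  u_80 = 1;  u_81 = 9;  u_82 = 4
  u_83 = 0;  u_84 = 10;  u_85 = 16;  u_86 = 10;  u_87 = 2;  u_88 = 12
  u_89 = 1;  u_90 = 16;  u_91 = 8;  u_92 = 13;  u_93 = 2;  u_94 = 0
  u_95 = 2;  u_96 = 11;  u_97 = 8;  u_98 = 6;  u_99 = 13;  u_100 = 10
  u_101 = 16;  u_102 = 0;  u_103 = 0;  u_104 = 0;  u_105 = 7;  u_106 = 14
  u_107 = 11;  u_108 = 4;  u_109 = 15;  u_110 = 2;  u_111 = 1;  u_112 = 2
  u_113 = 0;  u_114 = 14;  u_115 = 1;  u_116 = 16;  u_117 = 15;  u_118 = 14
  u_119 = 15;  u_120 = 10;  u_121 = 14;  u_122 = 11;  u_123 = 0;  u_124 = 7
  u_125 = 13;  u_126 = 0;  u_127 = 16;  u_128 = 10;  u_129 = 2;  u_130 = 13
  u_131 = 9;  u_132 = 13;  u_133 = 9;  u_134 = 16;  u_135 = 10;  u_136 = 9
  u_137 = 1;  u_138 = 1;  u_139 = 2;  u_140 = 3;  u_141 = 1;  u_142 = 12
  u_143 = 5;  u_144 = 12;  u_145 = 11;  u_146 = 9;  u_147 = 15;  u_148 = 14
  u_149 = 12;  u_150 = 7;  u_151 = 12;  u_152 = 15;  u_153 = 15;  u_154 = 1
  u_155 = 4;  u_156 = 16;  u_157 = 16;  u_158 = 3;  u_159 = 16;  u_160 = 15
  u_161 = 8;  u_162 = 2;  u_163 = 8;  u_164 = 15;  u_165 = 9;  u_166 = 2
  u_167 = 10;  u_168 = 15;  u_169 = 14;  u_170 = 15;  u_171 = 14;  u_172 = 12
  u_173 = 16;  u_174 = 4;  u_175 = 2;  u_176 = 11;  u_177 = 2;  u_178 = 12
  u_179 = 4;  u_180 = 12;  u_181 = 1;  u_182 = 12;  u_183 = 4;  u_184 = 16
  u_185 = 13;  u_186 = 3;  u_187 = 11;  u_188 = 16;  u_189 = 1;  u_190 = 6
  u_191 = 15;  u_192 = 6;  u_193 = 13;  u_194 = 10;  u_195 = 8;  u_196 = 10
  u_197 = 0;  u_198 = 7;  u_199 = 13;  u_200 = 16;  u_201 = 11;  u_202 = 1
  u_203 = 0;  u_204 = 8;  u_205 = 0;  u_206 = 6;  u_207 = 13;  u_208 = 4
  u_209 = 12;  u_210 = 8;  u_211 = 1;  u_212 = 5;  u_213 = 15;  u_214 = 2
  u_215 = 13;  u_216 = 15;  u_217 = 16;  u_218 = 12;  u_219 = 10;  u_220 = 9
  u_221 = 8;  u_222 = 10;  u_223 = 14;  u_224 = 11;  u_225 = 3;  u_226 = 0
  u_227 = 9;  u_228 = 2;  u_229 = 6;  u_230 = 16;  u_231 = 14;  u_232 = 13
  u_233 = 8;  u_234 = 8;  u_235 = 13;  u_236 = 2;  u_237 = 5;  u_238 = 12
  u_239 = 14;  u_240 = 6;  u_241 = 7;  u_242 = 12;  u_243 = 1;  u_244 = 15
  u_245 = 0;  u_246 = 10;  u_247 = 8;  u_248 = 16;  u_249 = 15;  u_250 = 4
  u_251 = 5;  u_252 = 10;  u_253 = 12;  u_254 = 4;  u_255 = 2;  u_256 = 5
  u_257 = 16;  u_258 = 1;  u_259 = 8;  u_260 = 10;  u_261 = 13;  u_262 = 0
  u_263 = 14;  u_264 = 16;  u_265 = 15;  u_266 = 9;  u_267 = 2;  u_268 = 0
  u_269 = 8;  u_270 = 7;  u_271 = 9;  u_272 = 9
u_273 = 13·9 + 12·9 + 12·7 + 15·8 + 9·0 = 4
u_274 = 13·4 + 12·9 + 12·9 + 15·7 + 9·8 = 3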